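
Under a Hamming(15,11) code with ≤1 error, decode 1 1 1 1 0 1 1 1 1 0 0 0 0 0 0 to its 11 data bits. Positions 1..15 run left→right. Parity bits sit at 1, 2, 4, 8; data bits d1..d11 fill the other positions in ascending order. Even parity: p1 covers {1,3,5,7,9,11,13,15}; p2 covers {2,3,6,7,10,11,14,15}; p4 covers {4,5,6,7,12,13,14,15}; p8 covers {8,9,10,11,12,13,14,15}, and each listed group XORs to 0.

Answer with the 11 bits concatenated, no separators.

s1 (pos 1,3,5,7,9,11,13,15): 1⊕1⊕0⊕1⊕1⊕0⊕0⊕0 = 0
s2 (pos 2,3,6,7,10,11,14,15): 1⊕1⊕1⊕1⊕0⊕0⊕0⊕0 = 0
s4 (pos 4,5,6,7,12,13,14,15): 1⊕0⊕1⊕1⊕0⊕0⊕0⊕0 = 1
s8 (pos 8,9,10,11,12,13,14,15): 1⊕1⊕0⊕0⊕0⊕0⊕0⊕0 = 0
Syndrome s8…s1 = 0100 → error at position 4.
Flip position 4: 111101111000000 → 111001111000000
Read data bits from positions 3,5,6,7,9,10,11,12,13,14,15: 10111000000

10111000000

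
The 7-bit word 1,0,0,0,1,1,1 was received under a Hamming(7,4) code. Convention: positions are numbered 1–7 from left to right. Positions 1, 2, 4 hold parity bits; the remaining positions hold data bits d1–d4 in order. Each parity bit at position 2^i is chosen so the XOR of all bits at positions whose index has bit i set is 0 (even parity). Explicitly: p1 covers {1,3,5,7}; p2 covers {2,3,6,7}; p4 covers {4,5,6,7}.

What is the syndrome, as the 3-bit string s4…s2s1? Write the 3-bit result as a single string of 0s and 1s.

s1 (pos 1,3,5,7): 1⊕0⊕1⊕1 = 1
s2 (pos 2,3,6,7): 0⊕0⊕1⊕1 = 0
s4 (pos 4,5,6,7): 0⊕1⊕1⊕1 = 1
Syndrome s4…s1 = 101 → error at position 5.

101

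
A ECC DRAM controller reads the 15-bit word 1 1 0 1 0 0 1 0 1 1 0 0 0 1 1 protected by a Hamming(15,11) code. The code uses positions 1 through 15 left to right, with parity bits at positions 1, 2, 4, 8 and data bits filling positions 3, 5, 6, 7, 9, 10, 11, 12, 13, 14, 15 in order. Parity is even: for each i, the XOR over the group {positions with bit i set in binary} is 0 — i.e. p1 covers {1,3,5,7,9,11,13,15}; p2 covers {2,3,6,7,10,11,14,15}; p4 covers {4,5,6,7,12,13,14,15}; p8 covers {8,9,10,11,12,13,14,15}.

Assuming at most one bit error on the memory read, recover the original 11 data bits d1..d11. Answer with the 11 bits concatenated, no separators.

s1 (pos 1,3,5,7,9,11,13,15): 1⊕0⊕0⊕1⊕1⊕0⊕0⊕1 = 0
s2 (pos 2,3,6,7,10,11,14,15): 1⊕0⊕0⊕1⊕1⊕0⊕1⊕1 = 1
s4 (pos 4,5,6,7,12,13,14,15): 1⊕0⊕0⊕1⊕0⊕0⊕1⊕1 = 0
s8 (pos 8,9,10,11,12,13,14,15): 0⊕1⊕1⊕0⊕0⊕0⊕1⊕1 = 0
Syndrome s8…s1 = 0010 → error at position 2.
Flip position 2: 110100101100011 → 100100101100011
Read data bits from positions 3,5,6,7,9,10,11,12,13,14,15: 00011100011

00011100011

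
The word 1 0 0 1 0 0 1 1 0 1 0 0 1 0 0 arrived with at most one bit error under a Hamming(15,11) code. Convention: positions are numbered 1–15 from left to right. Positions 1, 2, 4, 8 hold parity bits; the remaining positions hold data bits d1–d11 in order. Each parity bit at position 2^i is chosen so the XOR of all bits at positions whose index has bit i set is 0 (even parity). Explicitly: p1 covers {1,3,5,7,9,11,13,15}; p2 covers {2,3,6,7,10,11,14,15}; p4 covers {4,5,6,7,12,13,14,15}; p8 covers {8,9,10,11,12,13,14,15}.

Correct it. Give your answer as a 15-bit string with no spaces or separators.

s1 (pos 1,3,5,7,9,11,13,15): 1⊕0⊕0⊕1⊕0⊕0⊕1⊕0 = 1
s2 (pos 2,3,6,7,10,11,14,15): 0⊕0⊕0⊕1⊕1⊕0⊕0⊕0 = 0
s4 (pos 4,5,6,7,12,13,14,15): 1⊕0⊕0⊕1⊕0⊕1⊕0⊕0 = 1
s8 (pos 8,9,10,11,12,13,14,15): 1⊕0⊕1⊕0⊕0⊕1⊕0⊕0 = 1
Syndrome s8…s1 = 1101 → error at position 13.
Flip position 13: 100100110100100 → 100100110100000

100100110100000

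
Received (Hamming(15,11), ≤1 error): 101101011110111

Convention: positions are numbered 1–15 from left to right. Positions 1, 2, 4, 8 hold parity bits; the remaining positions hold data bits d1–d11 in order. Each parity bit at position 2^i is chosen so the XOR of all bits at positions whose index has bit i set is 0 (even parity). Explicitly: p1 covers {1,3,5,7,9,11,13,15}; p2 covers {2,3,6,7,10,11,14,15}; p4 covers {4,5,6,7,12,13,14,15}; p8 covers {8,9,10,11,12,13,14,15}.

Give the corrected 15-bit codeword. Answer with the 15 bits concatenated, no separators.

101101011111111

s1 (pos 1,3,5,7,9,11,13,15): 1⊕1⊕0⊕0⊕1⊕1⊕1⊕1 = 0
s2 (pos 2,3,6,7,10,11,14,15): 0⊕1⊕1⊕0⊕1⊕1⊕1⊕1 = 0
s4 (pos 4,5,6,7,12,13,14,15): 1⊕0⊕1⊕0⊕0⊕1⊕1⊕1 = 1
s8 (pos 8,9,10,11,12,13,14,15): 1⊕1⊕1⊕1⊕0⊕1⊕1⊕1 = 1
Syndrome s8…s1 = 1100 → error at position 12.
Flip position 12: 101101011110111 → 101101011111111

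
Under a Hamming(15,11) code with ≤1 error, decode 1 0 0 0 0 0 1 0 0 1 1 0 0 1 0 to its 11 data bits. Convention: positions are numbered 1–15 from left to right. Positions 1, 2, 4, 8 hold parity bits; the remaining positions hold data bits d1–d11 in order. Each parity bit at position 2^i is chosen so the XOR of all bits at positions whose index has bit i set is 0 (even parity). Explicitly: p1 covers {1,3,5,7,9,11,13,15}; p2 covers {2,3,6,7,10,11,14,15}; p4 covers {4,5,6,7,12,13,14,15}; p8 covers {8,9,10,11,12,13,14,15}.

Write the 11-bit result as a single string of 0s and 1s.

s1 (pos 1,3,5,7,9,11,13,15): 1⊕0⊕0⊕1⊕0⊕1⊕0⊕0 = 1
s2 (pos 2,3,6,7,10,11,14,15): 0⊕0⊕0⊕1⊕1⊕1⊕1⊕0 = 0
s4 (pos 4,5,6,7,12,13,14,15): 0⊕0⊕0⊕1⊕0⊕0⊕1⊕0 = 0
s8 (pos 8,9,10,11,12,13,14,15): 0⊕0⊕1⊕1⊕0⊕0⊕1⊕0 = 1
Syndrome s8…s1 = 1001 → error at position 9.
Flip position 9: 100000100110010 → 100000101110010
Read data bits from positions 3,5,6,7,9,10,11,12,13,14,15: 00011110010

00011110010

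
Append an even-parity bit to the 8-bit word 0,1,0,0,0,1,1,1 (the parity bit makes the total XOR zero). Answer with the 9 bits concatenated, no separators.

010001110

XOR of the 8 data bits: 0⊕1⊕0⊕0⊕0⊕1⊕1⊕1 = 0
Parity bit = 0 (so all 9 bits XOR to 0).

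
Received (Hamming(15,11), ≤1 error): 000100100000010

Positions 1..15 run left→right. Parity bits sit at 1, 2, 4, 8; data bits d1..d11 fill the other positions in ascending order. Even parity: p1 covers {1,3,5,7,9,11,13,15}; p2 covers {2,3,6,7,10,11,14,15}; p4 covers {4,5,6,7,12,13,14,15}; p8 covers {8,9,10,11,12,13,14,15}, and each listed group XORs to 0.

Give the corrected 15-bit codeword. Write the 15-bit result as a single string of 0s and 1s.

s1 (pos 1,3,5,7,9,11,13,15): 0⊕0⊕0⊕1⊕0⊕0⊕0⊕0 = 1
s2 (pos 2,3,6,7,10,11,14,15): 0⊕0⊕0⊕1⊕0⊕0⊕1⊕0 = 0
s4 (pos 4,5,6,7,12,13,14,15): 1⊕0⊕0⊕1⊕0⊕0⊕1⊕0 = 1
s8 (pos 8,9,10,11,12,13,14,15): 0⊕0⊕0⊕0⊕0⊕0⊕1⊕0 = 1
Syndrome s8…s1 = 1101 → error at position 13.
Flip position 13: 000100100000010 → 000100100000110

000100100000110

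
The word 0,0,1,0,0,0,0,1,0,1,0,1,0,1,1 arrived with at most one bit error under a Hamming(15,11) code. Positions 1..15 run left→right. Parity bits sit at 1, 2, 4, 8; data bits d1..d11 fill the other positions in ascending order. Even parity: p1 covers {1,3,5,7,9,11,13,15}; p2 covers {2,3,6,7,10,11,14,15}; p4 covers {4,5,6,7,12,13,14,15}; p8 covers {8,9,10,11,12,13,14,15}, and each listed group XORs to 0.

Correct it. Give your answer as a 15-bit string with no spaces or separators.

s1 (pos 1,3,5,7,9,11,13,15): 0⊕1⊕0⊕0⊕0⊕0⊕0⊕1 = 0
s2 (pos 2,3,6,7,10,11,14,15): 0⊕1⊕0⊕0⊕1⊕0⊕1⊕1 = 0
s4 (pos 4,5,6,7,12,13,14,15): 0⊕0⊕0⊕0⊕1⊕0⊕1⊕1 = 1
s8 (pos 8,9,10,11,12,13,14,15): 1⊕0⊕1⊕0⊕1⊕0⊕1⊕1 = 1
Syndrome s8…s1 = 1100 → error at position 12.
Flip position 12: 001000010101011 → 001000010100011

001000010100011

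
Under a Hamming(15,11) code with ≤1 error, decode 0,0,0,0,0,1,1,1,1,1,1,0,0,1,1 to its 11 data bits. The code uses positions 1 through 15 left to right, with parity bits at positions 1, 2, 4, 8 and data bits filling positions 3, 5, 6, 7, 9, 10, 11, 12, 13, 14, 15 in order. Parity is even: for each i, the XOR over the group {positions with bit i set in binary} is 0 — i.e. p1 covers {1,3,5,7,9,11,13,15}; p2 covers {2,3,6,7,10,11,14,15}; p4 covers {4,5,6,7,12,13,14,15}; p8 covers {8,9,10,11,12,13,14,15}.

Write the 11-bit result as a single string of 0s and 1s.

00111110011

s1 (pos 1,3,5,7,9,11,13,15): 0⊕0⊕0⊕1⊕1⊕1⊕0⊕1 = 0
s2 (pos 2,3,6,7,10,11,14,15): 0⊕0⊕1⊕1⊕1⊕1⊕1⊕1 = 0
s4 (pos 4,5,6,7,12,13,14,15): 0⊕0⊕1⊕1⊕0⊕0⊕1⊕1 = 0
s8 (pos 8,9,10,11,12,13,14,15): 1⊕1⊕1⊕1⊕0⊕0⊕1⊕1 = 0
Syndrome s8…s1 = 0000 → no error.
Read data bits from positions 3,5,6,7,9,10,11,12,13,14,15: 00111110011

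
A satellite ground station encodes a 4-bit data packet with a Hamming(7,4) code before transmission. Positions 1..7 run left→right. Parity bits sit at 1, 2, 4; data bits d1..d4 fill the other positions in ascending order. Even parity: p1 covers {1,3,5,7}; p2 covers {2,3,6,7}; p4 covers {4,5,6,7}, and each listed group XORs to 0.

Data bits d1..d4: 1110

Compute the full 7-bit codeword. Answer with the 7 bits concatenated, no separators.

0010110

Place data at non-parity positions: p1 p2 1 p4 1 1 0
p1 (pos 1,3,5,7): XOR of data positions = 1⊕1⊕0 = 0
p2 (pos 2,3,6,7): XOR of data positions = 1⊕1⊕0 = 0
p4 (pos 4,5,6,7): XOR of data positions = 1⊕1⊕0 = 0
Codeword: 0010110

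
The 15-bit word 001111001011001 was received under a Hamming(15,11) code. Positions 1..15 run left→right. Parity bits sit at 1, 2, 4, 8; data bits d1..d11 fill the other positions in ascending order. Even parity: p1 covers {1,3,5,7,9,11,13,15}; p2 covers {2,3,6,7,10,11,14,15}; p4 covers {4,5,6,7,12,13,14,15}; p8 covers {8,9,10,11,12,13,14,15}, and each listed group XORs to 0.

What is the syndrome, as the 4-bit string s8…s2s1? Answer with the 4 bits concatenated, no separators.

0101

s1 (pos 1,3,5,7,9,11,13,15): 0⊕1⊕1⊕0⊕1⊕1⊕0⊕1 = 1
s2 (pos 2,3,6,7,10,11,14,15): 0⊕1⊕1⊕0⊕0⊕1⊕0⊕1 = 0
s4 (pos 4,5,6,7,12,13,14,15): 1⊕1⊕1⊕0⊕1⊕0⊕0⊕1 = 1
s8 (pos 8,9,10,11,12,13,14,15): 0⊕1⊕0⊕1⊕1⊕0⊕0⊕1 = 0
Syndrome s8…s1 = 0101 → error at position 5.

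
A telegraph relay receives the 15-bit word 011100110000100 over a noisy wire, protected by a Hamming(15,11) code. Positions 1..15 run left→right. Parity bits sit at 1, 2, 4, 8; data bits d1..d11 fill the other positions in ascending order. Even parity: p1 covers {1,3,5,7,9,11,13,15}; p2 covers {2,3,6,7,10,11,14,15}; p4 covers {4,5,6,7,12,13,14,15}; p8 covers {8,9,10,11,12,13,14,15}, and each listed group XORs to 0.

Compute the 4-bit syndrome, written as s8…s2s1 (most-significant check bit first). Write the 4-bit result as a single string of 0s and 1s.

0111

s1 (pos 1,3,5,7,9,11,13,15): 0⊕1⊕0⊕1⊕0⊕0⊕1⊕0 = 1
s2 (pos 2,3,6,7,10,11,14,15): 1⊕1⊕0⊕1⊕0⊕0⊕0⊕0 = 1
s4 (pos 4,5,6,7,12,13,14,15): 1⊕0⊕0⊕1⊕0⊕1⊕0⊕0 = 1
s8 (pos 8,9,10,11,12,13,14,15): 1⊕0⊕0⊕0⊕0⊕1⊕0⊕0 = 0
Syndrome s8…s1 = 0111 → error at position 7.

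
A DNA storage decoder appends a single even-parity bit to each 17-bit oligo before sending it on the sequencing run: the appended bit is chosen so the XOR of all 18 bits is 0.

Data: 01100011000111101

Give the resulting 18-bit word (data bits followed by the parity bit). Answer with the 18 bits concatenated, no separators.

011000110001111011

XOR of the 17 data bits: 0⊕1⊕1⊕0⊕0⊕0⊕1⊕1⊕0⊕0⊕0⊕1⊕1⊕1⊕1⊕0⊕1 = 1
Parity bit = 1 (so all 18 bits XOR to 0).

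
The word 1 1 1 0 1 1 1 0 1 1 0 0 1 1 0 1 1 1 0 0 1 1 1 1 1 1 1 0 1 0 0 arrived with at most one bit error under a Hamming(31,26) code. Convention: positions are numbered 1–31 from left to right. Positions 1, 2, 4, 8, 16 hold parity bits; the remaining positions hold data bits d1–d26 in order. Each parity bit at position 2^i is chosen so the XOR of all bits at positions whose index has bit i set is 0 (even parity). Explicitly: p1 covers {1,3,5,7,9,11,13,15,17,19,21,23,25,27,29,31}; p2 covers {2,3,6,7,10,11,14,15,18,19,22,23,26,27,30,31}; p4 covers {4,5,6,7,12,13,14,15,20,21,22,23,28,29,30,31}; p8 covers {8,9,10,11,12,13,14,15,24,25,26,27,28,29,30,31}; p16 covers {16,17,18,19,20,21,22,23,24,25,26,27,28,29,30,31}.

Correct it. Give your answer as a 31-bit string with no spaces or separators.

1110111011001101110011111110110

s1 (pos 1,3,5,7,9,11,13,15,17,19,21,23,25,27,29,31): 1⊕1⊕1⊕1⊕1⊕0⊕1⊕0⊕1⊕0⊕1⊕1⊕1⊕1⊕1⊕0 = 0
s2 (pos 2,3,6,7,10,11,14,15,18,19,22,23,26,27,30,31): 1⊕1⊕1⊕1⊕1⊕0⊕1⊕0⊕1⊕0⊕1⊕1⊕1⊕1⊕0⊕0 = 1
s4 (pos 4,5,6,7,12,13,14,15,20,21,22,23,28,29,30,31): 0⊕1⊕1⊕1⊕0⊕1⊕1⊕0⊕0⊕1⊕1⊕1⊕0⊕1⊕0⊕0 = 1
s8 (pos 8,9,10,11,12,13,14,15,24,25,26,27,28,29,30,31): 0⊕1⊕1⊕0⊕0⊕1⊕1⊕0⊕1⊕1⊕1⊕1⊕0⊕1⊕0⊕0 = 1
s16 (pos 16,17,18,19,20,21,22,23,24,25,26,27,28,29,30,31): 1⊕1⊕1⊕0⊕0⊕1⊕1⊕1⊕1⊕1⊕1⊕1⊕0⊕1⊕0⊕0 = 1
Syndrome s16…s1 = 11110 → error at position 30.
Flip position 30: 1110111011001101110011111110100 → 1110111011001101110011111110110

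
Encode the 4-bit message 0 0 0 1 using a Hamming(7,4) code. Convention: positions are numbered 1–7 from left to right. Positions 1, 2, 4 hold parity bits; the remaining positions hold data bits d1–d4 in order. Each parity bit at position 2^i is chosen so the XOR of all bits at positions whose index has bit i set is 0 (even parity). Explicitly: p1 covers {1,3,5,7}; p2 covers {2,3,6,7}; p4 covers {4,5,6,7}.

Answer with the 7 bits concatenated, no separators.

Place data at non-parity positions: p1 p2 0 p4 0 0 1
p1 (pos 1,3,5,7): XOR of data positions = 0⊕0⊕1 = 1
p2 (pos 2,3,6,7): XOR of data positions = 0⊕0⊕1 = 1
p4 (pos 4,5,6,7): XOR of data positions = 0⊕0⊕1 = 1
Codeword: 1101001

1101001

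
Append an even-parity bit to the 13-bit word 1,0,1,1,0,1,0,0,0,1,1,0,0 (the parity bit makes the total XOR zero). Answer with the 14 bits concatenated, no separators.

10110100011000

XOR of the 13 data bits: 1⊕0⊕1⊕1⊕0⊕1⊕0⊕0⊕0⊕1⊕1⊕0⊕0 = 0
Parity bit = 0 (so all 14 bits XOR to 0).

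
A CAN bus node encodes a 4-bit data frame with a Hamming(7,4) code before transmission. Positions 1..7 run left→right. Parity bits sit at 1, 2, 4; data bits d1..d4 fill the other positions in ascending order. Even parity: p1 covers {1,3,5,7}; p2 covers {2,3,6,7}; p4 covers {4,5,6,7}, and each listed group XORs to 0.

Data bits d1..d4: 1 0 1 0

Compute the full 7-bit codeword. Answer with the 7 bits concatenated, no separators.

Place data at non-parity positions: p1 p2 1 p4 0 1 0
p1 (pos 1,3,5,7): XOR of data positions = 1⊕0⊕0 = 1
p2 (pos 2,3,6,7): XOR of data positions = 1⊕1⊕0 = 0
p4 (pos 4,5,6,7): XOR of data positions = 0⊕1⊕0 = 1
Codeword: 1011010

1011010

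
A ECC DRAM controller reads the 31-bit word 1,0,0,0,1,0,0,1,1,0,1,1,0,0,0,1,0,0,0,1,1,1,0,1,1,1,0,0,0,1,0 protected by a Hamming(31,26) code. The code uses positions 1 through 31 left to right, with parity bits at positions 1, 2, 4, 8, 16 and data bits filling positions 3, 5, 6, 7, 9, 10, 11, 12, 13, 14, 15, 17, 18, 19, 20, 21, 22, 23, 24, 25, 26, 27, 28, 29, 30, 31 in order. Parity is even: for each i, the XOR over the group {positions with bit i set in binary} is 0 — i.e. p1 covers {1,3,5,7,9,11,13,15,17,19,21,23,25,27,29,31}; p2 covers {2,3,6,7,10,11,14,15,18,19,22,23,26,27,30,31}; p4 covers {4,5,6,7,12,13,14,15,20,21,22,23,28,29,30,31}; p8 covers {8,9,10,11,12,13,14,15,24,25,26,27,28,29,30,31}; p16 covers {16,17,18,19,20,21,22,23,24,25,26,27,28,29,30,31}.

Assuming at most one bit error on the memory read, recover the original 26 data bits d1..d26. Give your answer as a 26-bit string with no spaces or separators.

s1 (pos 1,3,5,7,9,11,13,15,17,19,21,23,25,27,29,31): 1⊕0⊕1⊕0⊕1⊕1⊕0⊕0⊕0⊕0⊕1⊕0⊕1⊕0⊕0⊕0 = 0
s2 (pos 2,3,6,7,10,11,14,15,18,19,22,23,26,27,30,31): 0⊕0⊕0⊕0⊕0⊕1⊕0⊕0⊕0⊕0⊕1⊕0⊕1⊕0⊕1⊕0 = 0
s4 (pos 4,5,6,7,12,13,14,15,20,21,22,23,28,29,30,31): 0⊕1⊕0⊕0⊕1⊕0⊕0⊕0⊕1⊕1⊕1⊕0⊕0⊕0⊕1⊕0 = 0
s8 (pos 8,9,10,11,12,13,14,15,24,25,26,27,28,29,30,31): 1⊕1⊕0⊕1⊕1⊕0⊕0⊕0⊕1⊕1⊕1⊕0⊕0⊕0⊕1⊕0 = 0
s16 (pos 16,17,18,19,20,21,22,23,24,25,26,27,28,29,30,31): 1⊕0⊕0⊕0⊕1⊕1⊕1⊕0⊕1⊕1⊕1⊕0⊕0⊕0⊕1⊕0 = 0
Syndrome s16…s1 = 00000 → no error.
Read data bits from positions 3,5,6,7,9,10,11,12,13,14,15,17,18,19,20,21,22,23,24,25,26,27,28,29,30,31: 01001011000000111011100010

01001011000000111011100010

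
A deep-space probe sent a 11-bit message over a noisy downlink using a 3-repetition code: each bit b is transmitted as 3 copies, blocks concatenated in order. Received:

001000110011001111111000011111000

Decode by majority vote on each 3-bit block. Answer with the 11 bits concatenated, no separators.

00110110110

Block 1 (001): 1 one → 0
Block 2 (000): 0 ones → 0
Block 3 (110): 2 ones → 1
Block 4 (011): 2 ones → 1
Block 5 (001): 1 one → 0
Block 6 (111): 3 ones → 1
Block 7 (111): 3 ones → 1
Block 8 (000): 0 ones → 0
Block 9 (011): 2 ones → 1
Block 10 (111): 3 ones → 1
Block 11 (000): 0 ones → 0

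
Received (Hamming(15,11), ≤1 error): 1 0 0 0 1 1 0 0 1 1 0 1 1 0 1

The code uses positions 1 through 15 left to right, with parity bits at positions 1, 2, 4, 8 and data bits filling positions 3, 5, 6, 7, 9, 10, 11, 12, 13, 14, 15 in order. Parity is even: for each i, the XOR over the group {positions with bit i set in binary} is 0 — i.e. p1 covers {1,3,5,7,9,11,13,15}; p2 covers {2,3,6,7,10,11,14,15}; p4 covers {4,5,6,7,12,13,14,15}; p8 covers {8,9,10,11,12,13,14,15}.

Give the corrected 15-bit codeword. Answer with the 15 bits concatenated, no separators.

100011001101100

s1 (pos 1,3,5,7,9,11,13,15): 1⊕0⊕1⊕0⊕1⊕0⊕1⊕1 = 1
s2 (pos 2,3,6,7,10,11,14,15): 0⊕0⊕1⊕0⊕1⊕0⊕0⊕1 = 1
s4 (pos 4,5,6,7,12,13,14,15): 0⊕1⊕1⊕0⊕1⊕1⊕0⊕1 = 1
s8 (pos 8,9,10,11,12,13,14,15): 0⊕1⊕1⊕0⊕1⊕1⊕0⊕1 = 1
Syndrome s8…s1 = 1111 → error at position 15.
Flip position 15: 100011001101101 → 100011001101100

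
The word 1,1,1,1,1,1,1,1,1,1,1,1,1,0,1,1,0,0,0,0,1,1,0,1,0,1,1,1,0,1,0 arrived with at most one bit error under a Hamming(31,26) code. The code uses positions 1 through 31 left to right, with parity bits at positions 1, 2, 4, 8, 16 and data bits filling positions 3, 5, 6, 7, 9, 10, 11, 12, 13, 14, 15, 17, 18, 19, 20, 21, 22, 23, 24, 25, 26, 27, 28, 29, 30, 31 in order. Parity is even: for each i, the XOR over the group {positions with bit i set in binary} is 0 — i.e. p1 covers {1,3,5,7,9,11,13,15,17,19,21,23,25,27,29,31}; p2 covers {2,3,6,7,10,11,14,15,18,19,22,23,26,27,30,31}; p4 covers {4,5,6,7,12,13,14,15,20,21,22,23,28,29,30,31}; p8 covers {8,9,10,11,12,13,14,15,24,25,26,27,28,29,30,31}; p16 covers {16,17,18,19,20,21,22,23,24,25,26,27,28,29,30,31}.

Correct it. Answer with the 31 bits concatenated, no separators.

1111101111111011000011010111010

s1 (pos 1,3,5,7,9,11,13,15,17,19,21,23,25,27,29,31): 1⊕1⊕1⊕1⊕1⊕1⊕1⊕1⊕0⊕0⊕1⊕0⊕0⊕1⊕0⊕0 = 0
s2 (pos 2,3,6,7,10,11,14,15,18,19,22,23,26,27,30,31): 1⊕1⊕1⊕1⊕1⊕1⊕0⊕1⊕0⊕0⊕1⊕0⊕1⊕1⊕1⊕0 = 1
s4 (pos 4,5,6,7,12,13,14,15,20,21,22,23,28,29,30,31): 1⊕1⊕1⊕1⊕1⊕1⊕0⊕1⊕0⊕1⊕1⊕0⊕1⊕0⊕1⊕0 = 1
s8 (pos 8,9,10,11,12,13,14,15,24,25,26,27,28,29,30,31): 1⊕1⊕1⊕1⊕1⊕1⊕0⊕1⊕1⊕0⊕1⊕1⊕1⊕0⊕1⊕0 = 0
s16 (pos 16,17,18,19,20,21,22,23,24,25,26,27,28,29,30,31): 1⊕0⊕0⊕0⊕0⊕1⊕1⊕0⊕1⊕0⊕1⊕1⊕1⊕0⊕1⊕0 = 0
Syndrome s16…s1 = 00110 → error at position 6.
Flip position 6: 1111111111111011000011010111010 → 1111101111111011000011010111010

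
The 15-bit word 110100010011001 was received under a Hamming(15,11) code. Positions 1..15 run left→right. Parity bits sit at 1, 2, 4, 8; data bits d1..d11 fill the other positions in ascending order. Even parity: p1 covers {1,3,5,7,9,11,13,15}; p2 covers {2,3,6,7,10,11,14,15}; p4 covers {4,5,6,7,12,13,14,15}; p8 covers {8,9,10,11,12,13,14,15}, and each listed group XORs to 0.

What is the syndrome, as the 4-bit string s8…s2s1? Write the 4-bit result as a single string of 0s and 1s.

s1 (pos 1,3,5,7,9,11,13,15): 1⊕0⊕0⊕0⊕0⊕1⊕0⊕1 = 1
s2 (pos 2,3,6,7,10,11,14,15): 1⊕0⊕0⊕0⊕0⊕1⊕0⊕1 = 1
s4 (pos 4,5,6,7,12,13,14,15): 1⊕0⊕0⊕0⊕1⊕0⊕0⊕1 = 1
s8 (pos 8,9,10,11,12,13,14,15): 1⊕0⊕0⊕1⊕1⊕0⊕0⊕1 = 0
Syndrome s8…s1 = 0111 → error at position 7.

0111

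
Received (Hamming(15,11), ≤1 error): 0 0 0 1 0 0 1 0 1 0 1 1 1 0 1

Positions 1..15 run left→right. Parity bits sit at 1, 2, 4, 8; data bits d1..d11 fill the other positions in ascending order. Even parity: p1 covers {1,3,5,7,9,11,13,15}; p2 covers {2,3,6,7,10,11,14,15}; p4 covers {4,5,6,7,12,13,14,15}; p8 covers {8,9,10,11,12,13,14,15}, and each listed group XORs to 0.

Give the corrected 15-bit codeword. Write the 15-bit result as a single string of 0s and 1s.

000100101011100

s1 (pos 1,3,5,7,9,11,13,15): 0⊕0⊕0⊕1⊕1⊕1⊕1⊕1 = 1
s2 (pos 2,3,6,7,10,11,14,15): 0⊕0⊕0⊕1⊕0⊕1⊕0⊕1 = 1
s4 (pos 4,5,6,7,12,13,14,15): 1⊕0⊕0⊕1⊕1⊕1⊕0⊕1 = 1
s8 (pos 8,9,10,11,12,13,14,15): 0⊕1⊕0⊕1⊕1⊕1⊕0⊕1 = 1
Syndrome s8…s1 = 1111 → error at position 15.
Flip position 15: 000100101011101 → 000100101011100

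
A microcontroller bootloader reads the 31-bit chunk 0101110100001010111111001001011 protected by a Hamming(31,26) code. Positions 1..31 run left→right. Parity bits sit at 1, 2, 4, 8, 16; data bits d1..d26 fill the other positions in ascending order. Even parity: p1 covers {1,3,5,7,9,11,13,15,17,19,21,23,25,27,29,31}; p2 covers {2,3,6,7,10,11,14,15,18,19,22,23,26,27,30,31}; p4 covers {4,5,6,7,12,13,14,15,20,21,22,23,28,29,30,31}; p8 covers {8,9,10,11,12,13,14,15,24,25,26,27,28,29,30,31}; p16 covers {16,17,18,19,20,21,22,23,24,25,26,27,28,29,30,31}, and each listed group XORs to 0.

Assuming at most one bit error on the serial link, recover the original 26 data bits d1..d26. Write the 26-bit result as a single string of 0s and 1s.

s1 (pos 1,3,5,7,9,11,13,15,17,19,21,23,25,27,29,31): 0⊕0⊕1⊕0⊕0⊕0⊕1⊕1⊕1⊕1⊕1⊕0⊕1⊕0⊕0⊕1 = 0
s2 (pos 2,3,6,7,10,11,14,15,18,19,22,23,26,27,30,31): 1⊕0⊕1⊕0⊕0⊕0⊕0⊕1⊕1⊕1⊕1⊕0⊕0⊕0⊕1⊕1 = 0
s4 (pos 4,5,6,7,12,13,14,15,20,21,22,23,28,29,30,31): 1⊕1⊕1⊕0⊕0⊕1⊕0⊕1⊕1⊕1⊕1⊕0⊕1⊕0⊕1⊕1 = 1
s8 (pos 8,9,10,11,12,13,14,15,24,25,26,27,28,29,30,31): 1⊕0⊕0⊕0⊕0⊕1⊕0⊕1⊕0⊕1⊕0⊕0⊕1⊕0⊕1⊕1 = 1
s16 (pos 16,17,18,19,20,21,22,23,24,25,26,27,28,29,30,31): 0⊕1⊕1⊕1⊕1⊕1⊕1⊕0⊕0⊕1⊕0⊕0⊕1⊕0⊕1⊕1 = 0
Syndrome s16…s1 = 01100 → error at position 12.
Flip position 12: 0101110100001010111111001001011 → 0101110100011010111111001001011
Read data bits from positions 3,5,6,7,9,10,11,12,13,14,15,17,18,19,20,21,22,23,24,25,26,27,28,29,30,31: 01100001101111111001001011

01100001101111111001001011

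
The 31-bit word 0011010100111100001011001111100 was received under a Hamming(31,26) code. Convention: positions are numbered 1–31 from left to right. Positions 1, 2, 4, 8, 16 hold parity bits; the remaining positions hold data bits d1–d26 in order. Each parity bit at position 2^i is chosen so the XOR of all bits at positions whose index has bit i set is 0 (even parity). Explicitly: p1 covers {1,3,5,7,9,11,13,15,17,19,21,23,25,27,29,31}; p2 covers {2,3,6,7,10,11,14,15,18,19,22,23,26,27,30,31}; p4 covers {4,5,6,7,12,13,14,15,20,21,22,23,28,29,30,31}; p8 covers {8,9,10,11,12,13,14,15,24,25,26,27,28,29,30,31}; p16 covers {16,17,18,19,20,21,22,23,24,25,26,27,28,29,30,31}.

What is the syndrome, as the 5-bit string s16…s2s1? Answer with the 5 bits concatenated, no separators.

s1 (pos 1,3,5,7,9,11,13,15,17,19,21,23,25,27,29,31): 0⊕1⊕0⊕0⊕0⊕1⊕1⊕0⊕0⊕1⊕1⊕0⊕1⊕1⊕1⊕0 = 0
s2 (pos 2,3,6,7,10,11,14,15,18,19,22,23,26,27,30,31): 0⊕1⊕1⊕0⊕0⊕1⊕1⊕0⊕0⊕1⊕1⊕0⊕1⊕1⊕0⊕0 = 0
s4 (pos 4,5,6,7,12,13,14,15,20,21,22,23,28,29,30,31): 1⊕0⊕1⊕0⊕1⊕1⊕1⊕0⊕0⊕1⊕1⊕0⊕1⊕1⊕0⊕0 = 1
s8 (pos 8,9,10,11,12,13,14,15,24,25,26,27,28,29,30,31): 1⊕0⊕0⊕1⊕1⊕1⊕1⊕0⊕0⊕1⊕1⊕1⊕1⊕1⊕0⊕0 = 0
s16 (pos 16,17,18,19,20,21,22,23,24,25,26,27,28,29,30,31): 0⊕0⊕0⊕1⊕0⊕1⊕1⊕0⊕0⊕1⊕1⊕1⊕1⊕1⊕0⊕0 = 0
Syndrome s16…s1 = 00100 → error at position 4.

00100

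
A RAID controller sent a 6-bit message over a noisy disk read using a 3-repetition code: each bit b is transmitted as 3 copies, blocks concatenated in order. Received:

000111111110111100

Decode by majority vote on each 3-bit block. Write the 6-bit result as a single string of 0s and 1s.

011110

Block 1 (000): 0 ones → 0
Block 2 (111): 3 ones → 1
Block 3 (111): 3 ones → 1
Block 4 (110): 2 ones → 1
Block 5 (111): 3 ones → 1
Block 6 (100): 1 one → 0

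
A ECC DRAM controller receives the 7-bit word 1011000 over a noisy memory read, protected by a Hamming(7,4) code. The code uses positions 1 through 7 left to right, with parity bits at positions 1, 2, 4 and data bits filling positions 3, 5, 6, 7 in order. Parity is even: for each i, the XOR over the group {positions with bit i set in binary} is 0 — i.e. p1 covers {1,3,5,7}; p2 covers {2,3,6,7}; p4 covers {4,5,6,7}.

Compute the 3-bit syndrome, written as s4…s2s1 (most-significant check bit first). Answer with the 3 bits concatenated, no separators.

s1 (pos 1,3,5,7): 1⊕1⊕0⊕0 = 0
s2 (pos 2,3,6,7): 0⊕1⊕0⊕0 = 1
s4 (pos 4,5,6,7): 1⊕0⊕0⊕0 = 1
Syndrome s4…s1 = 110 → error at position 6.

110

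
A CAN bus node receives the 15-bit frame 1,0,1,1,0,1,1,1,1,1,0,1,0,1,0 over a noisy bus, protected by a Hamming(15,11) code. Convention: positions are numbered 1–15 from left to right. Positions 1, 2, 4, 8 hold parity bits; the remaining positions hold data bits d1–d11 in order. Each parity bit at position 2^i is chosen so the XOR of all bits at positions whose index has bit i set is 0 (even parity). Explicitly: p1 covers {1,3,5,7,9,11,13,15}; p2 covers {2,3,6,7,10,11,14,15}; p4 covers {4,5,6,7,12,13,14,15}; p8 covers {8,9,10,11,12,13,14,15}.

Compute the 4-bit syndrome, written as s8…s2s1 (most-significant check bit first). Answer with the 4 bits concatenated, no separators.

s1 (pos 1,3,5,7,9,11,13,15): 1⊕1⊕0⊕1⊕1⊕0⊕0⊕0 = 0
s2 (pos 2,3,6,7,10,11,14,15): 0⊕1⊕1⊕1⊕1⊕0⊕1⊕0 = 1
s4 (pos 4,5,6,7,12,13,14,15): 1⊕0⊕1⊕1⊕1⊕0⊕1⊕0 = 1
s8 (pos 8,9,10,11,12,13,14,15): 1⊕1⊕1⊕0⊕1⊕0⊕1⊕0 = 1
Syndrome s8…s1 = 1110 → error at position 14.

1110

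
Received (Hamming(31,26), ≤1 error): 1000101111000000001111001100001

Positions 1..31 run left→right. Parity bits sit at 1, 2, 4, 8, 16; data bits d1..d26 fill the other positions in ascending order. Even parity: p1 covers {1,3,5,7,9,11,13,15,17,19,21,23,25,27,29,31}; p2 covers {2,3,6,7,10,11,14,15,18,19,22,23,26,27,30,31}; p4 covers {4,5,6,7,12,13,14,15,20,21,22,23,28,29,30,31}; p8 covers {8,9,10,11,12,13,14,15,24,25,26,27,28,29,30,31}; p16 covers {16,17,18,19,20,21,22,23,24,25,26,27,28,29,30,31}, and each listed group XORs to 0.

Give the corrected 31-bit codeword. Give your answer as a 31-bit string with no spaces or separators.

s1 (pos 1,3,5,7,9,11,13,15,17,19,21,23,25,27,29,31): 1⊕0⊕1⊕1⊕1⊕0⊕0⊕0⊕0⊕1⊕1⊕0⊕1⊕0⊕0⊕1 = 0
s2 (pos 2,3,6,7,10,11,14,15,18,19,22,23,26,27,30,31): 0⊕0⊕0⊕1⊕1⊕0⊕0⊕0⊕0⊕1⊕1⊕0⊕1⊕0⊕0⊕1 = 0
s4 (pos 4,5,6,7,12,13,14,15,20,21,22,23,28,29,30,31): 0⊕1⊕0⊕1⊕0⊕0⊕0⊕0⊕1⊕1⊕1⊕0⊕0⊕0⊕0⊕1 = 0
s8 (pos 8,9,10,11,12,13,14,15,24,25,26,27,28,29,30,31): 1⊕1⊕1⊕0⊕0⊕0⊕0⊕0⊕0⊕1⊕1⊕0⊕0⊕0⊕0⊕1 = 0
s16 (pos 16,17,18,19,20,21,22,23,24,25,26,27,28,29,30,31): 0⊕0⊕0⊕1⊕1⊕1⊕1⊕0⊕0⊕1⊕1⊕0⊕0⊕0⊕0⊕1 = 1
Syndrome s16…s1 = 10000 → error at position 16.
Flip position 16: 1000101111000000001111001100001 → 1000101111000001001111001100001

1000101111000001001111001100001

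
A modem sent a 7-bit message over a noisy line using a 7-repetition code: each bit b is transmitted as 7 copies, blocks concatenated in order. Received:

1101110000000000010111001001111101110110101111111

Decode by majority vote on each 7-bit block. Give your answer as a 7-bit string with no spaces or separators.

Block 1 (1101110): 5 ones → 1
Block 2 (0000000): 0 ones → 0
Block 3 (0001011): 3 ones → 0
Block 4 (1001001): 3 ones → 0
Block 5 (1111011): 6 ones → 1
Block 6 (1011010): 4 ones → 1
Block 7 (1111111): 7 ones → 1

1000111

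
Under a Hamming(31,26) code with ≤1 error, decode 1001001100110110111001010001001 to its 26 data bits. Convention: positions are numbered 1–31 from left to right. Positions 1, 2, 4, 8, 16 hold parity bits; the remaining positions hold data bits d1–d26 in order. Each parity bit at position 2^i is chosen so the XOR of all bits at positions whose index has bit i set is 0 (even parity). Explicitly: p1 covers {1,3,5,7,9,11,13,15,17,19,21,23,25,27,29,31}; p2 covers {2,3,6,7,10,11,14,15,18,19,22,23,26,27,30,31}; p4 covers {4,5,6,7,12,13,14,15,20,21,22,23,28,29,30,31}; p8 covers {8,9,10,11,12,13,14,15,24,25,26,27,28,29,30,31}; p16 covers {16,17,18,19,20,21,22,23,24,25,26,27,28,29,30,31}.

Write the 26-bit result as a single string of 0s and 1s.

s1 (pos 1,3,5,7,9,11,13,15,17,19,21,23,25,27,29,31): 1⊕0⊕0⊕1⊕0⊕1⊕0⊕1⊕1⊕1⊕0⊕0⊕0⊕0⊕0⊕1 = 1
s2 (pos 2,3,6,7,10,11,14,15,18,19,22,23,26,27,30,31): 0⊕0⊕0⊕1⊕0⊕1⊕1⊕1⊕1⊕1⊕1⊕0⊕0⊕0⊕0⊕1 = 0
s4 (pos 4,5,6,7,12,13,14,15,20,21,22,23,28,29,30,31): 1⊕0⊕0⊕1⊕1⊕0⊕1⊕1⊕0⊕0⊕1⊕0⊕1⊕0⊕0⊕1 = 0
s8 (pos 8,9,10,11,12,13,14,15,24,25,26,27,28,29,30,31): 1⊕0⊕0⊕1⊕1⊕0⊕1⊕1⊕1⊕0⊕0⊕0⊕1⊕0⊕0⊕1 = 0
s16 (pos 16,17,18,19,20,21,22,23,24,25,26,27,28,29,30,31): 0⊕1⊕1⊕1⊕0⊕0⊕1⊕0⊕1⊕0⊕0⊕0⊕1⊕0⊕0⊕1 = 1
Syndrome s16…s1 = 10001 → error at position 17.
Flip position 17: 1001001100110110111001010001001 → 1001001100110110011001010001001
Read data bits from positions 3,5,6,7,9,10,11,12,13,14,15,17,18,19,20,21,22,23,24,25,26,27,28,29,30,31: 00010011011011001010001001

00010011011011001010001001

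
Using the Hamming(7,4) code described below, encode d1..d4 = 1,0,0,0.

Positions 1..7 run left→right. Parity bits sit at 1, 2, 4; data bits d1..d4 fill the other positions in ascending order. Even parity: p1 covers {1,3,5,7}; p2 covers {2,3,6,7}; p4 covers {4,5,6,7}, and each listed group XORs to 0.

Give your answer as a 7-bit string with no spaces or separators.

Place data at non-parity positions: p1 p2 1 p4 0 0 0
p1 (pos 1,3,5,7): XOR of data positions = 1⊕0⊕0 = 1
p2 (pos 2,3,6,7): XOR of data positions = 1⊕0⊕0 = 1
p4 (pos 4,5,6,7): XOR of data positions = 0⊕0⊕0 = 0
Codeword: 1110000

1110000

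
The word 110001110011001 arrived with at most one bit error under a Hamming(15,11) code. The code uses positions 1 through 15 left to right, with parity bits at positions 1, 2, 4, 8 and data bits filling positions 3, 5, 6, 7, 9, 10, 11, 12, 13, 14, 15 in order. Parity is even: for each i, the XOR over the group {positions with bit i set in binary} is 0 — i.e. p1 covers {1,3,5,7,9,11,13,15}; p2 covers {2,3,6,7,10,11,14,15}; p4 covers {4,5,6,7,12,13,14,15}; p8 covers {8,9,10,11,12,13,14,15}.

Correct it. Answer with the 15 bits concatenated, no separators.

100001110011001

s1 (pos 1,3,5,7,9,11,13,15): 1⊕0⊕0⊕1⊕0⊕1⊕0⊕1 = 0
s2 (pos 2,3,6,7,10,11,14,15): 1⊕0⊕1⊕1⊕0⊕1⊕0⊕1 = 1
s4 (pos 4,5,6,7,12,13,14,15): 0⊕0⊕1⊕1⊕1⊕0⊕0⊕1 = 0
s8 (pos 8,9,10,11,12,13,14,15): 1⊕0⊕0⊕1⊕1⊕0⊕0⊕1 = 0
Syndrome s8…s1 = 0010 → error at position 2.
Flip position 2: 110001110011001 → 100001110011001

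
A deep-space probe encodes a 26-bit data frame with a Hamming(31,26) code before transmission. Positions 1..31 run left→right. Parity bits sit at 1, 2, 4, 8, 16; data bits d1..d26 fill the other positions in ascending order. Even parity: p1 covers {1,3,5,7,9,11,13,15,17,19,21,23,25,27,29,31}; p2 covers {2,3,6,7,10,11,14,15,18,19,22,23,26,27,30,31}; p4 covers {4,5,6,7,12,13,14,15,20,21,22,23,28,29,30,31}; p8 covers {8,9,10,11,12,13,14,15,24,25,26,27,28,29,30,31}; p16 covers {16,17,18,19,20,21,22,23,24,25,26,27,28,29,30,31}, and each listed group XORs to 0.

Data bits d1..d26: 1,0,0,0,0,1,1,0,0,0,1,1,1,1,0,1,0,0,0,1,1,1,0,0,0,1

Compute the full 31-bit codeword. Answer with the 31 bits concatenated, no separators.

Place data at non-parity positions: p1 p2 1 p4 0 0 0 p8 0 1 1 0 0 0 1 p16 1 1 1 0 1 0 0 0 1 1 1 0 0 0 1
p1 (pos 1,3,5,7,9,11,13,15,17,19,21,23,25,27,29,31): XOR of data positions = 1⊕0⊕0⊕0⊕1⊕0⊕1⊕1⊕1⊕1⊕0⊕1⊕1⊕0⊕1 = 1
p2 (pos 2,3,6,7,10,11,14,15,18,19,22,23,26,27,30,31): XOR of data positions = 1⊕0⊕0⊕1⊕1⊕0⊕1⊕1⊕1⊕0⊕0⊕1⊕1⊕0⊕1 = 1
p4 (pos 4,5,6,7,12,13,14,15,20,21,22,23,28,29,30,31): XOR of data positions = 0⊕0⊕0⊕0⊕0⊕0⊕1⊕0⊕1⊕0⊕0⊕0⊕0⊕0⊕1 = 1
p8 (pos 8,9,10,11,12,13,14,15,24,25,26,27,28,29,30,31): XOR of data positions = 0⊕1⊕1⊕0⊕0⊕0⊕1⊕0⊕1⊕1⊕1⊕0⊕0⊕0⊕1 = 1
p16 (pos 16,17,18,19,20,21,22,23,24,25,26,27,28,29,30,31): XOR of data positions = 1⊕1⊕1⊕0⊕1⊕0⊕0⊕0⊕1⊕1⊕1⊕0⊕0⊕0⊕1 = 0
Codeword: 1111000101100010111010001110001

1111000101100010111010001110001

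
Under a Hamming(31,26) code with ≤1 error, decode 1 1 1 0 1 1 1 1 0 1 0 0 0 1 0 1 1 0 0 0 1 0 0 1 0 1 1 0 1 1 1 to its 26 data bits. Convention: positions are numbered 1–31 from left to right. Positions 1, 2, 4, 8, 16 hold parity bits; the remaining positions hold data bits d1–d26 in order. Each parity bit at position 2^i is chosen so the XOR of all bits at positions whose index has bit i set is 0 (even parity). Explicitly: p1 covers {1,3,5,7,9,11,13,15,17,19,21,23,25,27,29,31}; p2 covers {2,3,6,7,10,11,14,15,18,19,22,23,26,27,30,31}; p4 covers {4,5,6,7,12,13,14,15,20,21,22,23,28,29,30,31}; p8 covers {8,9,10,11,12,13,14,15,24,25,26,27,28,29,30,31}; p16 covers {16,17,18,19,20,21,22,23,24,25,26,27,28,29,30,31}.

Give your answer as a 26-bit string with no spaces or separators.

11110100010100010011110111

s1 (pos 1,3,5,7,9,11,13,15,17,19,21,23,25,27,29,31): 1⊕1⊕1⊕1⊕0⊕0⊕0⊕0⊕1⊕0⊕1⊕0⊕0⊕1⊕1⊕1 = 1
s2 (pos 2,3,6,7,10,11,14,15,18,19,22,23,26,27,30,31): 1⊕1⊕1⊕1⊕1⊕0⊕1⊕0⊕0⊕0⊕0⊕0⊕1⊕1⊕1⊕1 = 0
s4 (pos 4,5,6,7,12,13,14,15,20,21,22,23,28,29,30,31): 0⊕1⊕1⊕1⊕0⊕0⊕1⊕0⊕0⊕1⊕0⊕0⊕0⊕1⊕1⊕1 = 0
s8 (pos 8,9,10,11,12,13,14,15,24,25,26,27,28,29,30,31): 1⊕0⊕1⊕0⊕0⊕0⊕1⊕0⊕1⊕0⊕1⊕1⊕0⊕1⊕1⊕1 = 1
s16 (pos 16,17,18,19,20,21,22,23,24,25,26,27,28,29,30,31): 1⊕1⊕0⊕0⊕0⊕1⊕0⊕0⊕1⊕0⊕1⊕1⊕0⊕1⊕1⊕1 = 1
Syndrome s16…s1 = 11001 → error at position 25.
Flip position 25: 1110111101000101100010010110111 → 1110111101000101100010011110111
Read data bits from positions 3,5,6,7,9,10,11,12,13,14,15,17,18,19,20,21,22,23,24,25,26,27,28,29,30,31: 11110100010100010011110111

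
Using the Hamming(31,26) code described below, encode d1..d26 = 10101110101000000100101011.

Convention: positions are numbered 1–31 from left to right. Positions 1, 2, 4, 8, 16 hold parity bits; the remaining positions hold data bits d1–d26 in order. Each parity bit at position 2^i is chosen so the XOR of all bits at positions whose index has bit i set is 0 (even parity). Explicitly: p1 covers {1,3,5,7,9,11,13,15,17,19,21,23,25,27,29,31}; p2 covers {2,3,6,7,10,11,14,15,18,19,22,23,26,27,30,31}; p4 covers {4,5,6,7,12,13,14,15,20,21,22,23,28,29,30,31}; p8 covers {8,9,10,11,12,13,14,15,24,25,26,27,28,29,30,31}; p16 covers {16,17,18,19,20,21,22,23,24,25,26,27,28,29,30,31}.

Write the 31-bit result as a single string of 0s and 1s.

1111010111101011000000100101011

Place data at non-parity positions: p1 p2 1 p4 0 1 0 p8 1 1 1 0 1 0 1 p16 0 0 0 0 0 0 1 0 0 1 0 1 0 1 1
p1 (pos 1,3,5,7,9,11,13,15,17,19,21,23,25,27,29,31): XOR of data positions = 1⊕0⊕0⊕1⊕1⊕1⊕1⊕0⊕0⊕0⊕1⊕0⊕0⊕0⊕1 = 1
p2 (pos 2,3,6,7,10,11,14,15,18,19,22,23,26,27,30,31): XOR of data positions = 1⊕1⊕0⊕1⊕1⊕0⊕1⊕0⊕0⊕0⊕1⊕1⊕0⊕1⊕1 = 1
p4 (pos 4,5,6,7,12,13,14,15,20,21,22,23,28,29,30,31): XOR of data positions = 0⊕1⊕0⊕0⊕1⊕0⊕1⊕0⊕0⊕0⊕1⊕1⊕0⊕1⊕1 = 1
p8 (pos 8,9,10,11,12,13,14,15,24,25,26,27,28,29,30,31): XOR of data positions = 1⊕1⊕1⊕0⊕1⊕0⊕1⊕0⊕0⊕1⊕0⊕1⊕0⊕1⊕1 = 1
p16 (pos 16,17,18,19,20,21,22,23,24,25,26,27,28,29,30,31): XOR of data positions = 0⊕0⊕0⊕0⊕0⊕0⊕1⊕0⊕0⊕1⊕0⊕1⊕0⊕1⊕1 = 1
Codeword: 1111010111101011000000100101011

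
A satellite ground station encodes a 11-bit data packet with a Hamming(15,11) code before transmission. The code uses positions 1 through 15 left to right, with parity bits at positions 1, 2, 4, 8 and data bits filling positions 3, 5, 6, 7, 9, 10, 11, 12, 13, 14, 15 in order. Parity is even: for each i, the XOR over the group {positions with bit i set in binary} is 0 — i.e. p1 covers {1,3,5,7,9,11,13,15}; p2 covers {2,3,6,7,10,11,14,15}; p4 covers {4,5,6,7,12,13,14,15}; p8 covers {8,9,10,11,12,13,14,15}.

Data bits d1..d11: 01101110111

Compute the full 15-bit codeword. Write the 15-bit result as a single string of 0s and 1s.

110111001110111

Place data at non-parity positions: p1 p2 0 p4 1 1 0 p8 1 1 1 0 1 1 1
p1 (pos 1,3,5,7,9,11,13,15): XOR of data positions = 0⊕1⊕0⊕1⊕1⊕1⊕1 = 1
p2 (pos 2,3,6,7,10,11,14,15): XOR of data positions = 0⊕1⊕0⊕1⊕1⊕1⊕1 = 1
p4 (pos 4,5,6,7,12,13,14,15): XOR of data positions = 1⊕1⊕0⊕0⊕1⊕1⊕1 = 1
p8 (pos 8,9,10,11,12,13,14,15): XOR of data positions = 1⊕1⊕1⊕0⊕1⊕1⊕1 = 0
Codeword: 110111001110111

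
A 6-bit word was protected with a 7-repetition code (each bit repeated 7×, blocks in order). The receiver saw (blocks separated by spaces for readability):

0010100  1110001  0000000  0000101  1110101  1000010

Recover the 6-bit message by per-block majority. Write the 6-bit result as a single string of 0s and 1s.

Block 1 (0010100): 2 ones → 0
Block 2 (1110001): 4 ones → 1
Block 3 (0000000): 0 ones → 0
Block 4 (0000101): 2 ones → 0
Block 5 (1110101): 5 ones → 1
Block 6 (1000010): 2 ones → 0

010010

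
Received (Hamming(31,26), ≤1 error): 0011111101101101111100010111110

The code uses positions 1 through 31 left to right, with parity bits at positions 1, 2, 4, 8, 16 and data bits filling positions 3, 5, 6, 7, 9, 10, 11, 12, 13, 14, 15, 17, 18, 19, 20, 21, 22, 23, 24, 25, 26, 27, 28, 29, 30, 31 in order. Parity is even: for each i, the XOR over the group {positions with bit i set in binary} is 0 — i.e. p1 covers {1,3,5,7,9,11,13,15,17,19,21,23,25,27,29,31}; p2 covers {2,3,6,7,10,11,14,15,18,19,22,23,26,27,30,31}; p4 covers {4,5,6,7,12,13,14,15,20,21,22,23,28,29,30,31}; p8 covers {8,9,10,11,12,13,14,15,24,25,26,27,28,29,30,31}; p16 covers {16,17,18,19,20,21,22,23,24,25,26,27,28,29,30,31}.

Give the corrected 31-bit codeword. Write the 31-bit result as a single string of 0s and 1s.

0011111101101101111100010101110

s1 (pos 1,3,5,7,9,11,13,15,17,19,21,23,25,27,29,31): 0⊕1⊕1⊕1⊕0⊕1⊕1⊕0⊕1⊕1⊕0⊕0⊕0⊕1⊕1⊕0 = 1
s2 (pos 2,3,6,7,10,11,14,15,18,19,22,23,26,27,30,31): 0⊕1⊕1⊕1⊕1⊕1⊕1⊕0⊕1⊕1⊕0⊕0⊕1⊕1⊕1⊕0 = 1
s4 (pos 4,5,6,7,12,13,14,15,20,21,22,23,28,29,30,31): 1⊕1⊕1⊕1⊕0⊕1⊕1⊕0⊕1⊕0⊕0⊕0⊕1⊕1⊕1⊕0 = 0
s8 (pos 8,9,10,11,12,13,14,15,24,25,26,27,28,29,30,31): 1⊕0⊕1⊕1⊕0⊕1⊕1⊕0⊕1⊕0⊕1⊕1⊕1⊕1⊕1⊕0 = 1
s16 (pos 16,17,18,19,20,21,22,23,24,25,26,27,28,29,30,31): 1⊕1⊕1⊕1⊕1⊕0⊕0⊕0⊕1⊕0⊕1⊕1⊕1⊕1⊕1⊕0 = 1
Syndrome s16…s1 = 11011 → error at position 27.
Flip position 27: 0011111101101101111100010111110 → 0011111101101101111100010101110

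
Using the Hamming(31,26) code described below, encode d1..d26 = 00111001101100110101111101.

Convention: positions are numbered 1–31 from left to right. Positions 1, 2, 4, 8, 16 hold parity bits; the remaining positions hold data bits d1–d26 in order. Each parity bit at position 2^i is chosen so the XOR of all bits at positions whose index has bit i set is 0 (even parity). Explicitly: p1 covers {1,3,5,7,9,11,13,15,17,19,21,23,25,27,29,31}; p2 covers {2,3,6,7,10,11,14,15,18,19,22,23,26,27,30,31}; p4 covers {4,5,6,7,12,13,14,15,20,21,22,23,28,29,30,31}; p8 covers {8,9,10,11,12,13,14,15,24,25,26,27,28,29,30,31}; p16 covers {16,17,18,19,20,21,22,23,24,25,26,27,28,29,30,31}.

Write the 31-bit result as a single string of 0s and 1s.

1101011010011010100110101111101

Place data at non-parity positions: p1 p2 0 p4 0 1 1 p8 1 0 0 1 1 0 1 p16 1 0 0 1 1 0 1 0 1 1 1 1 1 0 1
p1 (pos 1,3,5,7,9,11,13,15,17,19,21,23,25,27,29,31): XOR of data positions = 0⊕0⊕1⊕1⊕0⊕1⊕1⊕1⊕0⊕1⊕1⊕1⊕1⊕1⊕1 = 1
p2 (pos 2,3,6,7,10,11,14,15,18,19,22,23,26,27,30,31): XOR of data positions = 0⊕1⊕1⊕0⊕0⊕0⊕1⊕0⊕0⊕0⊕1⊕1⊕1⊕0⊕1 = 1
p4 (pos 4,5,6,7,12,13,14,15,20,21,22,23,28,29,30,31): XOR of data positions = 0⊕1⊕1⊕1⊕1⊕0⊕1⊕1⊕1⊕0⊕1⊕1⊕1⊕0⊕1 = 1
p8 (pos 8,9,10,11,12,13,14,15,24,25,26,27,28,29,30,31): XOR of data positions = 1⊕0⊕0⊕1⊕1⊕0⊕1⊕0⊕1⊕1⊕1⊕1⊕1⊕0⊕1 = 0
p16 (pos 16,17,18,19,20,21,22,23,24,25,26,27,28,29,30,31): XOR of data positions = 1⊕0⊕0⊕1⊕1⊕0⊕1⊕0⊕1⊕1⊕1⊕1⊕1⊕0⊕1 = 0
Codeword: 1101011010011010100110101111101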